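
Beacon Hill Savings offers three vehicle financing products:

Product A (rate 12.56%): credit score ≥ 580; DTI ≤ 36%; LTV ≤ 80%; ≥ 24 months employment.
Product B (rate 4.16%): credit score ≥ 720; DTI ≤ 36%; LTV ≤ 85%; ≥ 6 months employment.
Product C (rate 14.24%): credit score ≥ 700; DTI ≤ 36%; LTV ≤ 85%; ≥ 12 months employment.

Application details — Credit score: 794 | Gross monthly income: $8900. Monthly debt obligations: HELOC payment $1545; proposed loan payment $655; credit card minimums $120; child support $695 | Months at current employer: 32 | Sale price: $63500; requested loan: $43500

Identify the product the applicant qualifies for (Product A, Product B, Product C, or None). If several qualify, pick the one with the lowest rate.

Product B

Total debts = (1,545 + 655 + 120 + 695) = 3,015; DTI = 3,015/8,900 = 33.9%.
LTV = 43,500/63,500 = 68.5%.
Product A: score 794 ≥ 580; DTI 33.9% ≤ 36%; LTV 68.5% ≤ 80%; employment 32 ≥ 24 mo → qualifies.
Product B: score 794 ≥ 720; DTI 33.9% ≤ 36%; LTV 68.5% ≤ 85%; employment 32 ≥ 6 mo → qualifies.
Product C: score 794 ≥ 700; DTI 33.9% ≤ 36%; LTV 68.5% ≤ 85%; employment 32 ≥ 12 mo → qualifies.
Qualifying: Product A, Product B, Product C. Lowest rate is 4.16% → Product B.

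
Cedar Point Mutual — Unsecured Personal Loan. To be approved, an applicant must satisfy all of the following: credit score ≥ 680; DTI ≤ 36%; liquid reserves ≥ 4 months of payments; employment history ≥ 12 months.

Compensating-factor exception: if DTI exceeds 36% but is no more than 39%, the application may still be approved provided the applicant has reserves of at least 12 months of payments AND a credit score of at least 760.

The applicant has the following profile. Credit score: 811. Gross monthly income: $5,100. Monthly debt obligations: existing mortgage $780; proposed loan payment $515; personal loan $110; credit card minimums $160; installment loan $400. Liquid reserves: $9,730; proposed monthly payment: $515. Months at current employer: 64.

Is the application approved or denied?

Approved

Credit score 811 ≥ 680 (meets base)
Total debts = (780 + 515 + 110 + 160 + 400) = 1,965. DTI = 1,965/5,100 = 38.5% > 36% — standard DTI limit exceeded.
Reserves = 9,730/515 = 18.9 months ≥ 4
Employment 64 ≥ 12 months
DTI 38.5% is within the 36%–39% exception band; checking compensating factors.
Reserves 18.9 ≥ 12 months; credit score 811 ≥ 760.
Both override conditions satisfied; DTI exception granted.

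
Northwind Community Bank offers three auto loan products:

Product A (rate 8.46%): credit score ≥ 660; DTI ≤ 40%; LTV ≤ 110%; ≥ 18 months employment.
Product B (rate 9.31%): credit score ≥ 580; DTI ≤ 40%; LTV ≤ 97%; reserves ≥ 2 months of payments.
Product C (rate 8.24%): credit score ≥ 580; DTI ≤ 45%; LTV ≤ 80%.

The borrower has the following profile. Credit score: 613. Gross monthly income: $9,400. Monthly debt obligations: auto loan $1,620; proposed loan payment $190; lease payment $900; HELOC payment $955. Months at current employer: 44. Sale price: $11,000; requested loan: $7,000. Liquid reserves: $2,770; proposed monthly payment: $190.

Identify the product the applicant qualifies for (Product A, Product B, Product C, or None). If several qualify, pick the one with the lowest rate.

Total debts = (1,620 + 190 + 900 + 955) = 3,665; DTI = 3,665/9,400 = 39%.
LTV = 7,000/11,000 = 63.6%.
Reserves = 2,770/190 = 14.6 months.
Product A: score 613 < 660; DTI 39% ≤ 40%; LTV 63.6% ≤ 110%; employment 44 ≥ 18 mo → does not qualify.
Product B: score 613 ≥ 580; DTI 39% ≤ 40%; LTV 63.6% ≤ 97%; reserves 14.6 ≥ 2 mo → qualifies.
Product C: score 613 ≥ 580; DTI 39% ≤ 45%; LTV 63.6% ≤ 80% → qualifies.
Qualifying: Product B, Product C. Lowest rate is 8.24% → Product C.

Product C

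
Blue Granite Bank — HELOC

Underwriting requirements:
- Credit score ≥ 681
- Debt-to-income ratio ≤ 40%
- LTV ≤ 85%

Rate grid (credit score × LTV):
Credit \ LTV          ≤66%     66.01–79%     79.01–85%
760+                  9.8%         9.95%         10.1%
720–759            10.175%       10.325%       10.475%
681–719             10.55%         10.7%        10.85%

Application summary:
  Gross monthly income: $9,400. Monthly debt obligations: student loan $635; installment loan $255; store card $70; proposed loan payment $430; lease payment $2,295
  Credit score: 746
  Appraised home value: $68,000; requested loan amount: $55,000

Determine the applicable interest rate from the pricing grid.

Credit score 746 ≥ 681; Total monthly debts = (635 + 255 + 70 + 430 + 2,295) = 3,685. DTI: 3,685 ÷ 9,400 = 39.2%, within the 40% cap
LTV = 55,000/68,000 = 80.9% ≤ 85%
Row: 746 falls in 720–759. Column: 80.9% falls in 79.01–85%. Rate = 10.475%.

10.475%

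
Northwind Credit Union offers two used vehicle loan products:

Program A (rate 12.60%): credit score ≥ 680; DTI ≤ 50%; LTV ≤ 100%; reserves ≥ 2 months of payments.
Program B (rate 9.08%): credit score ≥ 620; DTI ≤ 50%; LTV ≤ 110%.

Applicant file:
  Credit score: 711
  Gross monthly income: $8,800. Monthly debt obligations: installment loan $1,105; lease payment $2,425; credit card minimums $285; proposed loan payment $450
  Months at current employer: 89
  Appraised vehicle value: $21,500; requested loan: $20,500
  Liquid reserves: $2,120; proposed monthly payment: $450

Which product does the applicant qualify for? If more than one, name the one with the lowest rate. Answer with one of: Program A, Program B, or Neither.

Program B

Total debts = (1,105 + 2,425 + 285 + 450) = 4,265; DTI = 4,265/8,800 = 48.5%.
LTV = 20,500/21,500 = 95.3%.
Reserves = 2,120/450 = 4.7 months.
Program A: score 711 ≥ 680; DTI 48.5% ≤ 50%; LTV 95.3% ≤ 100%; reserves 4.7 ≥ 2 mo → qualifies.
Program B: score 711 ≥ 620; DTI 48.5% ≤ 50%; LTV 95.3% ≤ 110% → qualifies.
Qualifying: Program A, Program B. Lowest rate is 9.08% → Program B.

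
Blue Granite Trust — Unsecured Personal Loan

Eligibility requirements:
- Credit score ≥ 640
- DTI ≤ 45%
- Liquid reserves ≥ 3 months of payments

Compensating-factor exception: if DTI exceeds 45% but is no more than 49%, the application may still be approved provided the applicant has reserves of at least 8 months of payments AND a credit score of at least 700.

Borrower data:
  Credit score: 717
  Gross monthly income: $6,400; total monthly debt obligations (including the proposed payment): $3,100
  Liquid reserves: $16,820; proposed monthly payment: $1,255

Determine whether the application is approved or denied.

Credit score 717 ≥ 640 (meets base)
DTI: 3,100 ÷ 6,400 = 48.4%, over the 45% base limit.
Reserves = 16,820/1,255 = 13.4 months ≥ 3
48.4% falls in the override range (45%–49%), so the compensating-factor test applies.
Reserves 13.4 ≥ 8 months; credit score 717 ≥ 700.
Both compensating conditions met → exception applies.

Approved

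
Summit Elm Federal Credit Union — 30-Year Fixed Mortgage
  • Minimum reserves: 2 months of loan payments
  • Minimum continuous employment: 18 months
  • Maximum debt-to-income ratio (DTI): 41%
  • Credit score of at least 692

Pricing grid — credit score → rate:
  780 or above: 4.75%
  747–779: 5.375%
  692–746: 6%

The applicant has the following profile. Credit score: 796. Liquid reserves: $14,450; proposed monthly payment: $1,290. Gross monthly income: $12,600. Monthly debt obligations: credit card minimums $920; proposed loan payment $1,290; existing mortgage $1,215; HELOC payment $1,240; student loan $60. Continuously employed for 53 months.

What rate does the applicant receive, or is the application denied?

Approved at 4.75%

Credit score 796 ≥ 692 (meets minimum)
Employment 53 ≥ 18 months
Total monthly debts = (920 + 1,290 + 1,215 + 1,240 + 60) = 4,725. Debt-to-income = 4,725/12,600 = 37.5% — meets 41% limit
Liquid reserves cover 14,450/1,290 = 11.2 months — ≥ 2 required
All requirements met. Score 796 falls in the 780 or above tier → 4.75%.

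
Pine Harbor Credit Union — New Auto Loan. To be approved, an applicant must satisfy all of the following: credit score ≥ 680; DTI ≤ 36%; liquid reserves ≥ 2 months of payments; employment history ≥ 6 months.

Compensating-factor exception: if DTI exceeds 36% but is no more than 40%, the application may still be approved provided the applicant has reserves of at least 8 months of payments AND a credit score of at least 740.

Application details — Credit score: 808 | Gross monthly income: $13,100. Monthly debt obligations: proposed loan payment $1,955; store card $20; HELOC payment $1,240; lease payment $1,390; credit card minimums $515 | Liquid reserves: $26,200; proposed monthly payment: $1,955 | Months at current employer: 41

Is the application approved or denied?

Approved

Credit score 808 ≥ 680 (meets base)
Total debts = (1,955 + 20 + 1,240 + 1,390 + 515) = 5,120. DTI: 5,120 ÷ 13,100 = 39.1%, over the 36% base limit.
Reserves: 26,200 ÷ 1,955 = 13.4 months (meets 2-month minimum)
Employment 41 ≥ 6 months
DTI 39.1% is within the 36%–40% exception band; checking compensating factors.
Override check — reserves: 13.4 mo (ok); score: 808 (ok).
Both override conditions satisfied; DTI exception granted.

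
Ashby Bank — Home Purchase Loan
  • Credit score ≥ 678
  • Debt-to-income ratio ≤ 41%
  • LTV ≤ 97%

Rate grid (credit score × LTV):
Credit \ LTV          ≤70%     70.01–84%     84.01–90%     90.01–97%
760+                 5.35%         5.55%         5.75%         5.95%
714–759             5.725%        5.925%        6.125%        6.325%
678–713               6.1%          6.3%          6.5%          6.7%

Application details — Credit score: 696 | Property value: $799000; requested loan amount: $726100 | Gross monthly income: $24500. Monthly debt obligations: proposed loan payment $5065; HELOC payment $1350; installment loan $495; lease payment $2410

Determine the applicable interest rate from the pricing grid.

6.7%

Credit score 696 ≥ 678; Total monthly debts = (5,065 + 1,350 + 495 + 2,410) = 9,320. Debt-to-income = 9,320/24,500 = 38% — meets 41% limit
LTV = 726,100/799,000 = 90.9% ≤ 97%
Score 696 is in the 678–713 band; LTV 90.9% is in the 90.01–97% band → 6.7%.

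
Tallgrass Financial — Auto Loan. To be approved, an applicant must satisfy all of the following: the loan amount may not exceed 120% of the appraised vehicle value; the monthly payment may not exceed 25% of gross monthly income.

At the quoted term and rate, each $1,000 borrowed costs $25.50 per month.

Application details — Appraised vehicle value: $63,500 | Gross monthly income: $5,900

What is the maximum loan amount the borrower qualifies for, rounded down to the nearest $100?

$57,800

Payment cap: 25% × $5,900 = $1,475/month.
At $25.50 per $1,000, that supports 1,475/25.50 × 1,000 ≈ $57,843 → $57,800.
LTV cap: 120% × $63,500 = $76,200 → $76,200.
Binding constraint: payment-to-income.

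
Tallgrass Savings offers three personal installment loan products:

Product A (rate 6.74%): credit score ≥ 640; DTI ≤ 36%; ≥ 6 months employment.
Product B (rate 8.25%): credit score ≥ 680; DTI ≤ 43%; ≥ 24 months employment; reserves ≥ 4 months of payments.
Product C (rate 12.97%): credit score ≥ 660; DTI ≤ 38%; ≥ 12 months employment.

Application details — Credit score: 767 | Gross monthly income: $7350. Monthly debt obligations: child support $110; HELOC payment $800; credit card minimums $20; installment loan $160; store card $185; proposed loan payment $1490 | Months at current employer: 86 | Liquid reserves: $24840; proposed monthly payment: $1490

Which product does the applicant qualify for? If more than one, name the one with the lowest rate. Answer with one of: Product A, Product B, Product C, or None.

Total debts = (110 + 800 + 20 + 160 + 185 + 1,490) = 2,765; DTI = 2,765/7,350 = 37.6%.
Reserves = 24,840/1,490 = 16.7 months.
Product A: score 767 ≥ 640; DTI 37.6% > 36%; employment 86 ≥ 6 mo → does not qualify.
Product B: score 767 ≥ 680; DTI 37.6% ≤ 43%; employment 86 ≥ 24 mo; reserves 16.7 ≥ 4 mo → qualifies.
Product C: score 767 ≥ 660; DTI 37.6% ≤ 38%; employment 86 ≥ 12 mo → qualifies.
Qualifying: Product B, Product C. Lowest rate is 8.25% → Product B.

Product B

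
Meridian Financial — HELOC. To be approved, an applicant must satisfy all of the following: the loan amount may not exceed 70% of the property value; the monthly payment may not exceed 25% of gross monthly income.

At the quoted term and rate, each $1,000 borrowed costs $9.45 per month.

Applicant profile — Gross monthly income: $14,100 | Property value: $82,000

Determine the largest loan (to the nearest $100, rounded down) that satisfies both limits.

$57,400

Payment cap: 25% × $14,100 = $3,525/month.
At $9.45 per $1,000, that supports 3,525/9.45 × 1,000 ≈ $373,015 → $373,000.
LTV cap: 70% × $82,000 = $57,400 → $57,400.
Binding constraint: loan-to-value.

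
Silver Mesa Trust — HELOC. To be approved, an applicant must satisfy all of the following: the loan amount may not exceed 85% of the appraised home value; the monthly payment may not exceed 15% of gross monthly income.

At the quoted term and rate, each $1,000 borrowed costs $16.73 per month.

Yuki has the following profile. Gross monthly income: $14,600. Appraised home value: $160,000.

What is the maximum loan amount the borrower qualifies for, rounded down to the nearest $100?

$130,900

Payment cap: 15% × $14,600 = $2,190/month.
At $16.73 per $1,000, that supports 2,190/16.73 × 1,000 ≈ $130,902 → $130,900.
LTV cap: 85% × $160,000 = $136,000 → $136,000.
Binding constraint: payment-to-income.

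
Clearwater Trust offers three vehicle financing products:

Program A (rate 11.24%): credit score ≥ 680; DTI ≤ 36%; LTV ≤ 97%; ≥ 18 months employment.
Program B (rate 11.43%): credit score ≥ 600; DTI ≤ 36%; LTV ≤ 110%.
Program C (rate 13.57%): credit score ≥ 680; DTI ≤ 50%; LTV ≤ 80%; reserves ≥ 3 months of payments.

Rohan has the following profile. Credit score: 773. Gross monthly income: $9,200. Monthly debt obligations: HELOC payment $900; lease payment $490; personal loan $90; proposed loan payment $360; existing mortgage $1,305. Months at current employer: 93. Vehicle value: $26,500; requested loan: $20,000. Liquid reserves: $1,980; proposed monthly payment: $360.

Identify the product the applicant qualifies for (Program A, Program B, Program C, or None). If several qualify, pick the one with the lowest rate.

Total debts = (900 + 490 + 90 + 360 + 1,305) = 3,145; DTI = 3,145/9,200 = 34.2%.
LTV = 20,000/26,500 = 75.5%.
Reserves = 1,980/360 = 5.5 months.
Program A: score 773 ≥ 680; DTI 34.2% ≤ 36%; LTV 75.5% ≤ 97%; employment 93 ≥ 18 mo → qualifies.
Program B: score 773 ≥ 600; DTI 34.2% ≤ 36%; LTV 75.5% ≤ 110% → qualifies.
Program C: score 773 ≥ 680; DTI 34.2% ≤ 50%; LTV 75.5% ≤ 80%; reserves 5.5 ≥ 3 mo → qualifies.
Qualifying: Program A, Program B, Program C. Lowest rate is 11.24% → Program A.

Program A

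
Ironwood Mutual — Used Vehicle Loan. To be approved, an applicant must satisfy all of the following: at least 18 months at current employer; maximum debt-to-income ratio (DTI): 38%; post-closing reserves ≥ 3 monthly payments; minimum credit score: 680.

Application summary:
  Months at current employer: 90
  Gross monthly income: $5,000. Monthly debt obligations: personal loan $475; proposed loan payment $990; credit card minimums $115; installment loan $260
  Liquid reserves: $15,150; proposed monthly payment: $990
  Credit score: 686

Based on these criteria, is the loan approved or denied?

Employment 90 ≥ 18 months
Total monthly debts = (475 + 990 + 115 + 260) = 1,840. DTI = 1,840/5,000 = 36.8% ≤ 38%
Reserves: 15,150 ÷ 990 = 15.3 months (meets 3-month minimum)
Credit score 686 ≥ 680 (meets)
All criteria satisfied.

Approved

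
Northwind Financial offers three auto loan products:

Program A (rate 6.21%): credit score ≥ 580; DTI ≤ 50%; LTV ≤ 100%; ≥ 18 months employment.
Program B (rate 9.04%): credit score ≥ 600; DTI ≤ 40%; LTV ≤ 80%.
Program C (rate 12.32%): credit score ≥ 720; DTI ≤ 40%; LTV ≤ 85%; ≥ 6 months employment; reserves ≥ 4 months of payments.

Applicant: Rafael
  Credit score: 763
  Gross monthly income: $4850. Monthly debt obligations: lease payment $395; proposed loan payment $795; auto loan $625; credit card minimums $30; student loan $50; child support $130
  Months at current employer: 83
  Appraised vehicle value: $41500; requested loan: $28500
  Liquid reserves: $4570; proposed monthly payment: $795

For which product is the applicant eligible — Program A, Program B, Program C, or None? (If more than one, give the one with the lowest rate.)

Total debts = (395 + 795 + 625 + 30 + 50 + 130) = 2,025; DTI = 2,025/4,850 = 41.8%.
LTV = 28,500/41,500 = 68.7%.
Reserves = 4,570/795 = 5.7 months.
Program A: score 763 ≥ 580; DTI 41.8% ≤ 50%; LTV 68.7% ≤ 100%; employment 83 ≥ 18 mo → qualifies.
Program B: score 763 ≥ 600; DTI 41.8% > 40%; LTV 68.7% ≤ 80% → does not qualify.
Program C: score 763 ≥ 720; DTI 41.8% > 40%; LTV 68.7% ≤ 85%; employment 83 ≥ 6 mo; reserves 5.7 ≥ 4 mo → does not qualify.

Program A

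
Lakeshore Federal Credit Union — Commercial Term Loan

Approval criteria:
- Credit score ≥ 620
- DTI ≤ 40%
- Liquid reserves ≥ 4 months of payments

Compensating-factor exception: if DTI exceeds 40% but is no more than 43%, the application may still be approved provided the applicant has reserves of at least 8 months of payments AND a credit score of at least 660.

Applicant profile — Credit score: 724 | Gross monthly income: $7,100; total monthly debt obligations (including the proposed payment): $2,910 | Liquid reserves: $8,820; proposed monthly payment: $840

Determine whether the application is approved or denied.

Credit score 724 ≥ 620 (meets base)
DTI = 2,910/7,100 = 41% > 40% — standard DTI limit exceeded.
Reserves: 8,820 ÷ 840 = 10.5 months (meets 4-month minimum)
41% falls in the override range (40%–43%), so the compensating-factor test applies.
Override check — reserves: 10.5 mo (ok); score: 724 (ok).
Both override conditions satisfied; DTI exception granted.

Approved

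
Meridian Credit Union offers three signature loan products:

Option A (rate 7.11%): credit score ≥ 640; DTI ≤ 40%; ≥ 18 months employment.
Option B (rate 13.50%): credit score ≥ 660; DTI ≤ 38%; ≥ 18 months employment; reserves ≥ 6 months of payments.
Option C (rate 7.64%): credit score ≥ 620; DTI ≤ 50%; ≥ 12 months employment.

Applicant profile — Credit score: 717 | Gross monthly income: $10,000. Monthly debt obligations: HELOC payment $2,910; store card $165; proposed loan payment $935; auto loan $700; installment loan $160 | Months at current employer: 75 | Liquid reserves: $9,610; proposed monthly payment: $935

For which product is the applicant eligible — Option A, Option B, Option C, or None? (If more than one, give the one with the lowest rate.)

Total debts = (2,910 + 165 + 935 + 700 + 160) = 4,870; DTI = 4,870/10,000 = 48.7%.
Reserves = 9,610/935 = 10.3 months.
Option A: score 717 ≥ 640; DTI 48.7% > 40%; employment 75 ≥ 18 mo → does not qualify.
Option B: score 717 ≥ 660; DTI 48.7% > 38%; employment 75 ≥ 18 mo; reserves 10.3 ≥ 6 mo → does not qualify.
Option C: score 717 ≥ 620; DTI 48.7% ≤ 50%; employment 75 ≥ 12 mo → qualifies.

Option C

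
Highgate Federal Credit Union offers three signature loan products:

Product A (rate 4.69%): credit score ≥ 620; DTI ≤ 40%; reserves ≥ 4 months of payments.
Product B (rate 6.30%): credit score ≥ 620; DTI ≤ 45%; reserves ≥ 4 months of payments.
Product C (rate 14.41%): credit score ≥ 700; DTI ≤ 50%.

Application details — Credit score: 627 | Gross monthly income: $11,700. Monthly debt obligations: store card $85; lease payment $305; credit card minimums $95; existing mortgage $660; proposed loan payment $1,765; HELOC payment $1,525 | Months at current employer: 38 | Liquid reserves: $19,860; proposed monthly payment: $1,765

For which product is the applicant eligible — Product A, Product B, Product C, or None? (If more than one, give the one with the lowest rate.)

Product A

Total debts = (85 + 305 + 95 + 660 + 1,765 + 1,525) = 4,435; DTI = 4,435/11,700 = 37.9%.
Reserves = 19,860/1,765 = 11.3 months.
Product A: score 627 ≥ 620; DTI 37.9% ≤ 40%; reserves 11.3 ≥ 4 mo → qualifies.
Product B: score 627 ≥ 620; DTI 37.9% ≤ 45%; reserves 11.3 ≥ 4 mo → qualifies.
Product C: score 627 < 700; DTI 37.9% ≤ 50% → does not qualify.
Qualifying: Product A, Product B. Lowest rate is 4.69% → Product A.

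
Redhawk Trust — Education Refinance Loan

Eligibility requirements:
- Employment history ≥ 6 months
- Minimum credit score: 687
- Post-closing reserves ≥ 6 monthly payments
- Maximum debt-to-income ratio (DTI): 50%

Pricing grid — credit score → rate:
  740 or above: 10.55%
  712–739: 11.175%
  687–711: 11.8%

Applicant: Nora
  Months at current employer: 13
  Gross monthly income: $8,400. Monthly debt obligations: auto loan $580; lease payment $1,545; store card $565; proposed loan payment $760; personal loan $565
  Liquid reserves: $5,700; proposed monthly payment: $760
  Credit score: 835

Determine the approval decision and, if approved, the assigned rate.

Approved at 10.55%

Credit score 835 ≥ 687 (meets minimum)
Reserves = 5,700/760 = 7.5 months ≥ 6
Employment 13 ≥ 6 months
Total monthly debts = (580 + 1,545 + 565 + 760 + 565) = 4,015. Debt-to-income = 4,015/8,400 = 47.8% — meets 50% limit
All requirements met. Score 835 falls in the 740 or above tier → 10.55%.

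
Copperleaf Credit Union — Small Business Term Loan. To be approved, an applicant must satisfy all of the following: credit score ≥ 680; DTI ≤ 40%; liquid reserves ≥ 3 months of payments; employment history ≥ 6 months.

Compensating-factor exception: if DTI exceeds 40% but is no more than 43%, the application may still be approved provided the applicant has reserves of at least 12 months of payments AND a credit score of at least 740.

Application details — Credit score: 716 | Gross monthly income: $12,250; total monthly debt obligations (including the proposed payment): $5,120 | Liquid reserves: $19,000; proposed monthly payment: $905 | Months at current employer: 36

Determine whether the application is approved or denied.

Denied

Credit score 716 ≥ 680 (meets base)
DTI: 5,120 ÷ 12,250 = 41.8%, over the 40% base limit.
Liquid reserves cover 19,000/905 = 21.0 months — ≥ 3 required
Employment 36 ≥ 6 months
DTI 41.8% is within the 40%–43% exception band; checking compensating factors.
Reserves 21.0 ≥ 12 months; credit score 716 < 740.
Compensating-factor requirement not fully met.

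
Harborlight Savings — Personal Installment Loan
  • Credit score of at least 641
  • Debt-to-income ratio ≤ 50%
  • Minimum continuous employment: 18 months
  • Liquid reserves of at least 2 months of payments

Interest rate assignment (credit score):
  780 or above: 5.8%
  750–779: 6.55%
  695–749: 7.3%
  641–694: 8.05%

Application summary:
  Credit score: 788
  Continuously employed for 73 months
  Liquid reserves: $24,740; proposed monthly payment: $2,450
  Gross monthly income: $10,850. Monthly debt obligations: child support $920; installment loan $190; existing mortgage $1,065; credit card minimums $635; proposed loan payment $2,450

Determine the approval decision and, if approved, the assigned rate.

Credit score 788 ≥ 641 (meets minimum)
Employment 73 ≥ 18 months
Total monthly debts = (920 + 190 + 1,065 + 635 + 2,450) = 5,260. DTI = 5,260/10,850 = 48.5% ≤ 50%
Reserves = 24,740/2,450 = 10.1 months ≥ 2
All requirements met. Score 788 falls in the 780 or above tier → 5.8%.

Approved at 5.8%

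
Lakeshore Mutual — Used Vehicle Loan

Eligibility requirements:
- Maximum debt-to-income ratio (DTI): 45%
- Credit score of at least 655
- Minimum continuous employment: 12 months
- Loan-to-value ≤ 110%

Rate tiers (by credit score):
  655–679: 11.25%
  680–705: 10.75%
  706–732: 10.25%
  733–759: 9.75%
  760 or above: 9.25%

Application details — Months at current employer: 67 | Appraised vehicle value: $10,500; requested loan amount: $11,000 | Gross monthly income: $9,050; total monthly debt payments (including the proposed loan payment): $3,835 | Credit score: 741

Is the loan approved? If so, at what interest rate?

Approved at 9.75%

Credit score 741 ≥ 655 (meets minimum)
Loan-to-value = 11,000/10,500 = 104.8% — pass (110% max)
Employment 67 ≥ 12 months
Debt-to-income = 3,835/9,050 = 42.4% — meets 45% limit
All requirements met. Score 741 falls in the 733–759 tier → 9.75%.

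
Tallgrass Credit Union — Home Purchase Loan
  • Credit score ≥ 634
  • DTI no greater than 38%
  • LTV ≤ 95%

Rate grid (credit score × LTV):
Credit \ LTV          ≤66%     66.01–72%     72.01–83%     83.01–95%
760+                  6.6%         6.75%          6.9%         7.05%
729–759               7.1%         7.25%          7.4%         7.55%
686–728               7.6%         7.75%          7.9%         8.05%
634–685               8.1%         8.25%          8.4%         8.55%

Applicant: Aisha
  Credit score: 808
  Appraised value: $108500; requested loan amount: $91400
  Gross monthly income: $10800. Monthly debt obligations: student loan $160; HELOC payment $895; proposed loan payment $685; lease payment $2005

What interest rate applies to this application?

Credit score 808 ≥ 634; Total monthly debts = (160 + 895 + 685 + 2,005) = 3,745. Debt-to-income = 3,745/10,800 = 34.7% — meets 38% limit
Loan-to-value = 91,400/108,500 = 84.2% — pass (95% max)
Row: 808 falls in 760+. Column: 84.2% falls in 83.01–95%. Rate = 7.05%.

7.05%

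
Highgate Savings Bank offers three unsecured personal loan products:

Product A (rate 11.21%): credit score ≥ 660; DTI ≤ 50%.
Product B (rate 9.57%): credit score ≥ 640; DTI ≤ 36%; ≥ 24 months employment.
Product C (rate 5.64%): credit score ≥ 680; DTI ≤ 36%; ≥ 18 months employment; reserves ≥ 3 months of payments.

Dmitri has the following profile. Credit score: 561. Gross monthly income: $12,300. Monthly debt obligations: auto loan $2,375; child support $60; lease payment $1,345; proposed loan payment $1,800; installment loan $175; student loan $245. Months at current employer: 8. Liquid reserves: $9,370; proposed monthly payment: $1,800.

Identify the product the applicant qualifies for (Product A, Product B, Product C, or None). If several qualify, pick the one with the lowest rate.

None

Total debts = (2,375 + 60 + 1,345 + 1,800 + 175 + 245) = 6,000; DTI = 6,000/12,300 = 48.8%.
Reserves = 9,370/1,800 = 5.2 months.
Product A: score 561 < 660; DTI 48.8% ≤ 50% → does not qualify.
Product B: score 561 < 640; DTI 48.8% > 36%; employment 8 < 24 mo → does not qualify.
Product C: score 561 < 680; DTI 48.8% > 36%; employment 8 < 18 mo; reserves 5.2 ≥ 3 mo → does not qualify.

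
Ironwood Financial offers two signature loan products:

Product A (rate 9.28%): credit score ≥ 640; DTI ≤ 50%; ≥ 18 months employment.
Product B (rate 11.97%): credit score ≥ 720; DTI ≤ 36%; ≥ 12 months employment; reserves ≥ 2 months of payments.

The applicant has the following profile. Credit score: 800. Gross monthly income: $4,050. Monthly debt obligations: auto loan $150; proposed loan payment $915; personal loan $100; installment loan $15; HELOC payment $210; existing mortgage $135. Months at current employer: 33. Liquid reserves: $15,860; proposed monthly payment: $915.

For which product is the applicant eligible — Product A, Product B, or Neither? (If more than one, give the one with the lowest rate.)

Total debts = (150 + 915 + 100 + 15 + 210 + 135) = 1,525; DTI = 1,525/4,050 = 37.7%.
Reserves = 15,860/915 = 17.3 months.
Product A: score 800 ≥ 640; DTI 37.7% ≤ 50%; employment 33 ≥ 18 mo → qualifies.
Product B: score 800 ≥ 720; DTI 37.7% > 36%; employment 33 ≥ 12 mo; reserves 17.3 ≥ 2 mo → does not qualify.

Product A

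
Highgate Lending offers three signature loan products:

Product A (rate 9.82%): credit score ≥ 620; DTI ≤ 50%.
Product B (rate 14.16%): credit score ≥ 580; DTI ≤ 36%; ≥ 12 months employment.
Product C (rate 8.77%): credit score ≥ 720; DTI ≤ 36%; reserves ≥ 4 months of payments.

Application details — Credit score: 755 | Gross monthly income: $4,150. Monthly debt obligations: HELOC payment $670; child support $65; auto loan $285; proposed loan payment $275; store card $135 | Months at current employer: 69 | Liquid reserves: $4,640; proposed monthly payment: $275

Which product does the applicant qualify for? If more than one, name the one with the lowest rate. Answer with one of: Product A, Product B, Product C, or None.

Product C

Total debts = (670 + 65 + 285 + 275 + 135) = 1,430; DTI = 1,430/4,150 = 34.5%.
Reserves = 4,640/275 = 16.9 months.
Product A: score 755 ≥ 620; DTI 34.5% ≤ 50% → qualifies.
Product B: score 755 ≥ 580; DTI 34.5% ≤ 36%; employment 69 ≥ 12 mo → qualifies.
Product C: score 755 ≥ 720; DTI 34.5% ≤ 36%; reserves 16.9 ≥ 4 mo → qualifies.
Qualifying: Product A, Product B, Product C. Lowest rate is 8.77% → Product C.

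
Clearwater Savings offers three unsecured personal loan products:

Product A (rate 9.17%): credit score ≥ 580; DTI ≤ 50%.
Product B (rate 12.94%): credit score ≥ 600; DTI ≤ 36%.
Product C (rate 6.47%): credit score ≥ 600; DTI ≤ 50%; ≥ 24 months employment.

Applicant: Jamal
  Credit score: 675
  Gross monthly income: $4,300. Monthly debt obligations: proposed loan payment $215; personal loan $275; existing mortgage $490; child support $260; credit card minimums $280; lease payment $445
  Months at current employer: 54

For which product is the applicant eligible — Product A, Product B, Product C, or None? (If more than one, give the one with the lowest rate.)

Product C

Total debts = (215 + 275 + 490 + 260 + 280 + 445) = 1,965; DTI = 1,965/4,300 = 45.7%.
Product A: score 675 ≥ 580; DTI 45.7% ≤ 50% → qualifies.
Product B: score 675 ≥ 600; DTI 45.7% > 36% → does not qualify.
Product C: score 675 ≥ 600; DTI 45.7% ≤ 50%; employment 54 ≥ 24 mo → qualifies.
Qualifying: Product A, Product C. Lowest rate is 6.47% → Product C.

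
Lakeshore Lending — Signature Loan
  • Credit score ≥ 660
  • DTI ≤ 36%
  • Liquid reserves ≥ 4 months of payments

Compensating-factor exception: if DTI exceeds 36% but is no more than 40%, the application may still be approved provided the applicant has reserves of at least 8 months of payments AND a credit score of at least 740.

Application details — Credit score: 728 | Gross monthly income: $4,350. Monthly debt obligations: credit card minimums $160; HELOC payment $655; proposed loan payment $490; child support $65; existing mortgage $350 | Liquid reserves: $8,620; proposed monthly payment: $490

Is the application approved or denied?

Denied

Credit score 728 ≥ 660 (meets base)
Total debts = (160 + 655 + 490 + 65 + 350) = 1,720. DTI: 1,720 ÷ 4,350 = 39.5%, over the 36% base limit.
Liquid reserves cover 8,620/490 = 17.6 months — ≥ 4 required
39.5% falls in the override range (36%–40%), so the compensating-factor test applies.
Override check — reserves: 17.6 mo (ok); score: 728 (below 740).
Override conditions not both satisfied; exception does not apply.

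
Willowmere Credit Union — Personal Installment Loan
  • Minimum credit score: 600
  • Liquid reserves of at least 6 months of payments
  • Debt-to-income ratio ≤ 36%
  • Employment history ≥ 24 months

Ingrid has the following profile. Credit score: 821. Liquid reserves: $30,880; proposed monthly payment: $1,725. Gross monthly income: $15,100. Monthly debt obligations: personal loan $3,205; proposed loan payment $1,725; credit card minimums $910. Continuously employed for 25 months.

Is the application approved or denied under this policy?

Denied

Credit score 821 ≥ 600 (meets)
Liquid reserves cover 30,880/1,725 = 17.9 months — ≥ 6 required
Total monthly debts = (3,205 + 1,725 + 910) = 5,840. DTI = 5,840/15,100 = 38.7% > 36%
Employment 25 ≥ 24 months
Fails on DTI.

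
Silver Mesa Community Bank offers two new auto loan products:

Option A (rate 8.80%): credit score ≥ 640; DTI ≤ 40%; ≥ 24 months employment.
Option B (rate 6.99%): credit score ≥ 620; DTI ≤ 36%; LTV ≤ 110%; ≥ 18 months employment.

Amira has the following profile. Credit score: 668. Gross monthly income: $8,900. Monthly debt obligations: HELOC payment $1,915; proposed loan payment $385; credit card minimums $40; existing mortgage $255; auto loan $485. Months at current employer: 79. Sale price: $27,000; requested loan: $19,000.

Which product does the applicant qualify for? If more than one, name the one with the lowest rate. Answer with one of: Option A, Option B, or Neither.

Total debts = (1,915 + 385 + 40 + 255 + 485) = 3,080; DTI = 3,080/8,900 = 34.6%.
LTV = 19,000/27,000 = 70.4%.
Option A: score 668 ≥ 640; DTI 34.6% ≤ 40%; employment 79 ≥ 24 mo → qualifies.
Option B: score 668 ≥ 620; DTI 34.6% ≤ 36%; LTV 70.4% ≤ 110%; employment 79 ≥ 18 mo → qualifies.
Qualifying: Option A, Option B. Lowest rate is 6.99% → Option B.

Option B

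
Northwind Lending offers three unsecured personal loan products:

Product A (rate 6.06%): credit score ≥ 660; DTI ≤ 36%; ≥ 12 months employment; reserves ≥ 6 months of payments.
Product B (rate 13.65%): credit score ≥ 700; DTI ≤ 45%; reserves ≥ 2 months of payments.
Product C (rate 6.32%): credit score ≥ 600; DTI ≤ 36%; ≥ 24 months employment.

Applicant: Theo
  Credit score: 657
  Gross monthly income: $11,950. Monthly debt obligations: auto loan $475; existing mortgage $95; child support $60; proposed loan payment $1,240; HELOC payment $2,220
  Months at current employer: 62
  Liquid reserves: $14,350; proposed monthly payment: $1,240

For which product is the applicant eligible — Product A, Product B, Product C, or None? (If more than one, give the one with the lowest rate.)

Product C

Total debts = (475 + 95 + 60 + 1,240 + 2,220) = 4,090; DTI = 4,090/11,950 = 34.2%.
Reserves = 14,350/1,240 = 11.6 months.
Product A: score 657 < 660; DTI 34.2% ≤ 36%; employment 62 ≥ 12 mo; reserves 11.6 ≥ 6 mo → does not qualify.
Product B: score 657 < 700; DTI 34.2% ≤ 45%; reserves 11.6 ≥ 2 mo → does not qualify.
Product C: score 657 ≥ 600; DTI 34.2% ≤ 36%; employment 62 ≥ 24 mo → qualifies.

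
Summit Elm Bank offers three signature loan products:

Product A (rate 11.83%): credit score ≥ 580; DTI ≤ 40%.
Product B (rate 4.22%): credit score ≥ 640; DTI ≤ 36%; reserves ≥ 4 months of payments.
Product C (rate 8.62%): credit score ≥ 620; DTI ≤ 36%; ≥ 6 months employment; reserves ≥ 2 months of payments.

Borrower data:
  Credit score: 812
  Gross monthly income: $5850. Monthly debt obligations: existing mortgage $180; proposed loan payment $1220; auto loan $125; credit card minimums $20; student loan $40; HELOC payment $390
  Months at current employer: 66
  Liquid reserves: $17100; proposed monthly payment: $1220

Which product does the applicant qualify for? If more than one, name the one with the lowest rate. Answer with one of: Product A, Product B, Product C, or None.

Product B

Total debts = (180 + 1,220 + 125 + 20 + 40 + 390) = 1,975; DTI = 1,975/5,850 = 33.8%.
Reserves = 17,100/1,220 = 14.0 months.
Product A: score 812 ≥ 580; DTI 33.8% ≤ 40% → qualifies.
Product B: score 812 ≥ 640; DTI 33.8% ≤ 36%; reserves 14.0 ≥ 4 mo → qualifies.
Product C: score 812 ≥ 620; DTI 33.8% ≤ 36%; employment 66 ≥ 6 mo; reserves 14.0 ≥ 2 mo → qualifies.
Qualifying: Product A, Product B, Product C. Lowest rate is 4.22% → Product B.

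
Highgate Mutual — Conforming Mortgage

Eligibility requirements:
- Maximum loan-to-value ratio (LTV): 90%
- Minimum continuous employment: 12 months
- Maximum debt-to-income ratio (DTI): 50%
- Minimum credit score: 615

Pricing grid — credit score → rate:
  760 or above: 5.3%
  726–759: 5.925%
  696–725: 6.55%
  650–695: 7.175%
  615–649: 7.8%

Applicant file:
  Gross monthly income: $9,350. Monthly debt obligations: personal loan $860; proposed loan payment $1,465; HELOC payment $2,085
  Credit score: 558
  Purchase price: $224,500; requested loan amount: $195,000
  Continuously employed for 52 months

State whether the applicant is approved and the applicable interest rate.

Credit score 558 < 615 (below minimum)
Total monthly debts = (860 + 1,465 + 2,085) = 4,410. Debt-to-income = 4,410/9,350 = 47.2% — meets 50% limit
LTV: 195,000 ÷ 224,500 = 86.9%, within 90% cap
Employment 52 ≥ 12 months
Not all requirements met → denied.

Denied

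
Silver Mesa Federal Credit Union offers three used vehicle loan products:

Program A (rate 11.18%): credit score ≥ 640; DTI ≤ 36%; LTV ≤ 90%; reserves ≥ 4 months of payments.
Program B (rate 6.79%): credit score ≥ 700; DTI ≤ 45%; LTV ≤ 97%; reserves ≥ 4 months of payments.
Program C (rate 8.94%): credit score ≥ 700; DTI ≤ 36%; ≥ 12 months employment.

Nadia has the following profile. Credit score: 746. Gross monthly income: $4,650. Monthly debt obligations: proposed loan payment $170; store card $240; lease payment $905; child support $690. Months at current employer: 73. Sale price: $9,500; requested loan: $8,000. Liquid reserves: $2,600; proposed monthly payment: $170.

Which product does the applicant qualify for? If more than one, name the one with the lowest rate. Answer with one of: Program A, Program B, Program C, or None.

Total debts = (170 + 240 + 905 + 690) = 2,005; DTI = 2,005/4,650 = 43.1%.
LTV = 8,000/9,500 = 84.2%.
Reserves = 2,600/170 = 15.3 months.
Program A: score 746 ≥ 640; DTI 43.1% > 36%; LTV 84.2% ≤ 90%; reserves 15.3 ≥ 4 mo → does not qualify.
Program B: score 746 ≥ 700; DTI 43.1% ≤ 45%; LTV 84.2% ≤ 97%; reserves 15.3 ≥ 4 mo → qualifies.
Program C: score 746 ≥ 700; DTI 43.1% > 36%; employment 73 ≥ 12 mo → does not qualify.

Program B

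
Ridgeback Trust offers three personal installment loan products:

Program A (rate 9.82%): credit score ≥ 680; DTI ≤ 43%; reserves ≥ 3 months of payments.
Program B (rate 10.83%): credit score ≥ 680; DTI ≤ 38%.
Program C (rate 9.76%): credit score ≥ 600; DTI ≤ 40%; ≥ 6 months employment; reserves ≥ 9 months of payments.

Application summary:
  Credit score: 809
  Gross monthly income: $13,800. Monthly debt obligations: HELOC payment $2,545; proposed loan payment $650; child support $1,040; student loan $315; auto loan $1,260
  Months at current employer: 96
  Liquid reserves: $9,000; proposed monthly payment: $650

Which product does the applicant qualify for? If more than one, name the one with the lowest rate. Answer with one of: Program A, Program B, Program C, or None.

Program A

Total debts = (2,545 + 650 + 1,040 + 315 + 1,260) = 5,810; DTI = 5,810/13,800 = 42.1%.
Reserves = 9,000/650 = 13.8 months.
Program A: score 809 ≥ 680; DTI 42.1% ≤ 43%; reserves 13.8 ≥ 3 mo → qualifies.
Program B: score 809 ≥ 680; DTI 42.1% > 38% → does not qualify.
Program C: score 809 ≥ 600; DTI 42.1% > 40%; employment 96 ≥ 6 mo; reserves 13.8 ≥ 9 mo → does not qualify.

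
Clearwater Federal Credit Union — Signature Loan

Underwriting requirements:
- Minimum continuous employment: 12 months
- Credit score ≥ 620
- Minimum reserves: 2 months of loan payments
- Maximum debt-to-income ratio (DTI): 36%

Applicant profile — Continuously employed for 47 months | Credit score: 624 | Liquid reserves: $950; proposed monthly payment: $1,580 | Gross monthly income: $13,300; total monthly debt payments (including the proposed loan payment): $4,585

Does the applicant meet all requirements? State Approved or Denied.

Employment 47 ≥ 12 months
Credit score 624 ≥ 620 (meets)
Reserves: 950 ÷ 1,580 = 0.6 months (below 2-month minimum)
DTI: 4,585 ÷ 13,300 = 34.5%, within the 36% cap
Fails on reserves.

Denied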